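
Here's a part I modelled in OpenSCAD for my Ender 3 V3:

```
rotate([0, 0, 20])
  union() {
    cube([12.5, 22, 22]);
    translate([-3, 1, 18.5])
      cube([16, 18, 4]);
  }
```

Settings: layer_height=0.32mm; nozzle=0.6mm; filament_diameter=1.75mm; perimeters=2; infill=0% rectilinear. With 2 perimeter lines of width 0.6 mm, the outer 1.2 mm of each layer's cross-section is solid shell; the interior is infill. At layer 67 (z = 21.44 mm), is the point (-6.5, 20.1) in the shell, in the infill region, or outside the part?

At z = 21.44 mm: the cube is present — its section is the full 12.5×22 rectangle; the cube at (-3, 1) is present — its section is the full 16×18 rectangle; Taking the union: the regions partially overlap (shared area 225.00 mm²), so overlapping operands fuse into one piece — 1 connected region; (whole slice rotated 20° about Z — lengths, areas and connectivity unchanged). Overall, the cross-section is a single solid region. Undo the 20° rotation: the query point maps to (0.767, 21.111) in the un-rotated model frame. The nearest boundary edge runs (0.00, 19.00)→(0.00, 22.00); distance from the point to it = 0.77 mm. The point is inside the cross-section, 0.77 mm from the nearest boundary — within the 1.2 mm shell band (2 × 0.6).

shell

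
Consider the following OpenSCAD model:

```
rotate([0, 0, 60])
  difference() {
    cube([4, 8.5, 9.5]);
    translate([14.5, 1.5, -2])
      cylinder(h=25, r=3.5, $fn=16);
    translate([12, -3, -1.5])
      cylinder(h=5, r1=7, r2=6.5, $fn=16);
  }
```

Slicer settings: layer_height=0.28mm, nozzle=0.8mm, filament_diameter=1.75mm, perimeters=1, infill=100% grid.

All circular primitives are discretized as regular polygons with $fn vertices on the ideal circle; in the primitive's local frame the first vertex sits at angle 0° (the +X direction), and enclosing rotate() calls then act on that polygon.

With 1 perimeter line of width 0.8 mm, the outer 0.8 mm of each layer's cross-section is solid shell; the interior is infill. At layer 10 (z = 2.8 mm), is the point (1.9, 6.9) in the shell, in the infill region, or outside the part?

At z = 2.8 mm: the cube is present — its section is the full 4×8.5 rectangle; the r=3.5 cylinder at (14.5, 1.5) gives a regular 16-gon of circumradius 3.5 (constant along its height); the cone at (12, -3) contributes a regular 16-gon of circumradius 6.570 (interpolated between r1=7 and r2=6.5 at t=0.860); Taking the first minus the rest: starting from the 4×8.5 cube, the r=3.5 cylinder at (14.5, 1.5) misses the remaining region (no effect); the cone at (12, -3) misses the remaining region (no effect) — 1 connected region; (rotated 60° about Z; rotation is an isometry so areas/perimeters/island counts are preserved). Overall, the cross-section is a single solid region. Undo the 60° rotation: the query point maps to (6.926, 1.805) in the un-rotated model frame. The nearest boundary edge runs (4.00, 8.50)→(4.00, 0.00); distance from the point to it = 2.93 mm. The point is not inside any of the regions above, so it lies outside the cross-section (2.93 mm from the nearest boundary).

outside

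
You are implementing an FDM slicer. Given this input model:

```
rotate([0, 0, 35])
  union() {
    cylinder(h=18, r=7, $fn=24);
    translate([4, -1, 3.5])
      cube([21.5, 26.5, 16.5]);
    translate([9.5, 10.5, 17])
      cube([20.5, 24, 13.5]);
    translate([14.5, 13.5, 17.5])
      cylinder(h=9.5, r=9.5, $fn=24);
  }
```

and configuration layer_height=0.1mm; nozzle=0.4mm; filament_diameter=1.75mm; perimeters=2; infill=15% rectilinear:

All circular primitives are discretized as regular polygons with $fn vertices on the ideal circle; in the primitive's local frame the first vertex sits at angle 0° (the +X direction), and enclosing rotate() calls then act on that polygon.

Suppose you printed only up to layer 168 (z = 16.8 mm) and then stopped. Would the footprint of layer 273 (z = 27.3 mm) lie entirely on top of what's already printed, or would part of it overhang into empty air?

Compare the two slices. At z = 16.8: the r=7 cylinder contributes a regular 24-gon of circumradius 7 (area = (24/2)·7.000²·sin(360°/24) = 152.19 mm²); the cube at (4, -1) is present — its section is the full 21.5×26.5 rectangle (area 569.75 mm²); the cube at (9.5, 10.5) is absent (z outside [17, 30.5]); the cylinder at (14.5, 13.5) is not intersected at this z (z outside [17.5, 27]); Combining (union): the regions partially overlap — summed areas 721.94 mm² minus the doubly-counted overlap 14.75 mm² gives 707.18 mm² — area = 707.18 mm²; (rotated 35° about Z; rotation is an isometry so areas/perimeters/island counts are preserved). At z = 27.3: the cylinder is absent (z outside [0, 18]); the cube at (4, -1) is not intersected at this z (z outside [3.5, 20]); the 20.5×24 cube at (9.5, 10.5) contributes its full rectangle (area 492.00 mm²); the cylinder at (14.5, 13.5) does not reach this height (z outside [17.5, 27]); Taking the union: only the 20.5×24 cube at (9.5, 10.5) is present, so the union is just that shape — area = 492.00 mm²; (whole slice rotated 35° about Z — lengths, areas and connectivity unchanged). Checking containment: at z = 27.3 the cross-section extends beyond the z = 16.8 cross-section by about 252.00 mm².

part overhangs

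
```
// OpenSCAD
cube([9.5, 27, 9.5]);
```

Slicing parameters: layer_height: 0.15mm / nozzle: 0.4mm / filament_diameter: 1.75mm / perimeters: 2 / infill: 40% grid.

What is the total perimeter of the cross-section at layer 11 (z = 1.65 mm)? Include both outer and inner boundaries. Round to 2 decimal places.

73.00 mm

At z = 1.65 mm: the cube (footprint 9.5×27) is included at this height (perimeter 73.00 mm). Overall, the cross-section is a single solid region. Total boundary length (outer) = 73.00 mm.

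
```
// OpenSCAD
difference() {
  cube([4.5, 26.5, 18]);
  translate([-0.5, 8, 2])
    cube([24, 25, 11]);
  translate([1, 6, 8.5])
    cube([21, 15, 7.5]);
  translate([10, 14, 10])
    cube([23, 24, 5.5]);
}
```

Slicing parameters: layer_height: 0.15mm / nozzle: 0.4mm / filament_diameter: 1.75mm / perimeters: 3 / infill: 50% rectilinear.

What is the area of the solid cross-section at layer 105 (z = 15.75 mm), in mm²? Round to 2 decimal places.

At z = 15.75 mm: the 4.5×26.5 cube contributes its full rectangle (area 119.25 mm²); the cube at (-0.5, 8) is not intersected at this z (z outside [2, 13]); the cube at (1, 6) is present — its section is the full 21×15 rectangle (area 315.00 mm²); the cube at (10, 14) is absent (z outside [10, 15.5]); Taking the first minus the rest: starting from the 4.5×26.5 cube (119.25 mm²), the 21×15 cube at (1, 6) partially overlaps it — only the 52.50 mm² overlap (of its 315.00 mm²) is removed, clipping the outline — area = 66.75 mm². Overall, the cross-section is a single solid region. Net area = 66.75 mm².

66.75 mm²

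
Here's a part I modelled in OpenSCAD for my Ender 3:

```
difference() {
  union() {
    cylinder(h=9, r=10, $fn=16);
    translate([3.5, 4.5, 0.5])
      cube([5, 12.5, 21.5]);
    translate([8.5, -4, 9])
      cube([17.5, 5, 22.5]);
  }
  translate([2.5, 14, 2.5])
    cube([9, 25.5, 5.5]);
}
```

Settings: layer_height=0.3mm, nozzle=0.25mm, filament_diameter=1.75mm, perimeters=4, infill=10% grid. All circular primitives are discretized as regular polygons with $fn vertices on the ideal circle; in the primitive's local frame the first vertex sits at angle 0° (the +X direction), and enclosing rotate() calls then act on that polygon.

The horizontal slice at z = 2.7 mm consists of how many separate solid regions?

1

At z = 2.7 mm: the r=10 cylinder gives a regular 16-gon of circumradius 10 (constant along its height); the 5×12.5 cube at (3.5, 4.5) contributes its full rectangle; the cube at (8.5, -4) is not intersected at this z (z outside [9, 31.5]); Combining (union): the regions partially overlap (shared area 15.56 mm²), so overlapping operands fuse into one piece — 1 connected region; the cube at (2.5, 14) is present — its section is the full 9×25.5 rectangle; Subtracting the remaining from the first: starting from the result so far, the 9×25.5 cube at (2.5, 14) partially overlaps it — only the 15.00 mm² overlap (of its 229.50 mm²) is removed, clipping the outline — 1 connected region. The result has 1 disconnected region.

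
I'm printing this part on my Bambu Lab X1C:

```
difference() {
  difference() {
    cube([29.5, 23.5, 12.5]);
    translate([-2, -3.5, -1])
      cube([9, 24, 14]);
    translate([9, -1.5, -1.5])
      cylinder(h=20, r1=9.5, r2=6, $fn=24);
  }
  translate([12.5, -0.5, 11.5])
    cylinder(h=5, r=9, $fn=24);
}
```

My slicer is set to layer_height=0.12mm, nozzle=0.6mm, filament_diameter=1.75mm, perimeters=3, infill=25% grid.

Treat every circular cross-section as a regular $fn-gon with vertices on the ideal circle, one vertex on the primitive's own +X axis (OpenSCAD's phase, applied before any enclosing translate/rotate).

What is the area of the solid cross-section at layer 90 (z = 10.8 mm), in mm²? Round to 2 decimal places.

507.28 mm²

At z = 10.8 mm: the cube is present — its section is the full 29.5×23.5 rectangle (area 693.25 mm²); the cube at (-2, -3.5) is present — its section is the full 9×24 rectangle (area 216.00 mm²); the cone at (9, -1.5) contributes a regular 24-gon of circumradius 7.348 (interpolated between r1=9.5 and r2=6 at t=0.615) (area = (24/2)·7.348²·sin(360°/24) = 167.67 mm²); After the difference (first − rest): starting from the 29.5×23.5 cube (693.25 mm²), the 9×24 cube at (-2, -3.5) partially overlaps it — only the 143.50 mm² overlap (of its 216.00 mm²) is removed, clipping the outline; the cone at (9, -1.5) partially overlaps it — only the 42.47 mm² overlap (of its 167.67 mm²) is removed, clipping the outline — area = 507.28 mm²; the cylinder at (12.5, -0.5) is not intersected at this z (z outside [11.5, 16.5]); Taking the first minus the rest: none of the subtracted shapes is present at this height, so that combined region is unchanged — area = 507.28 mm². Overall, the cross-section is a single solid region. Net area = 507.28 mm².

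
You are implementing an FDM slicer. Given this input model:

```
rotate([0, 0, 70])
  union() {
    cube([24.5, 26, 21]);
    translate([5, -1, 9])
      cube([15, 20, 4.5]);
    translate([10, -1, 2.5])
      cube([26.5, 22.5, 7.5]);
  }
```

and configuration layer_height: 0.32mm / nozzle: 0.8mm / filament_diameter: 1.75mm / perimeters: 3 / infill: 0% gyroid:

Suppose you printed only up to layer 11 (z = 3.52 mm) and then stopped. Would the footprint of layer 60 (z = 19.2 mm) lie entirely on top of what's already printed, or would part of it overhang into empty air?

Compare the two slices. At z = 3.52: the cube (footprint 24.5×26) is included at this height (area 637.00 mm²); the cube at (5, -1) does not reach this height (z outside [9, 13.5]); the 26.5×22.5 cube at (10, -1) contributes its full rectangle (area 596.25 mm²); Combining (union): the regions partially overlap — summed areas 1233.25 mm² minus the doubly-counted overlap 311.75 mm² gives 921.50 mm² — area = 921.50 mm²; (rotated 70° about Z; rotation is an isometry so areas/perimeters/island counts are preserved). At z = 19.2: the 24.5×26 cube contributes its full rectangle (area 637.00 mm²); the cube at (5, -1) does not reach this height (z outside [9, 13.5]); the cube at (10, -1) does not reach this height (z outside [2.5, 10]); Combining (union): only the 24.5×26 cube is present, so the union is just that shape — area = 637.00 mm²; (whole slice rotated 70° about Z — lengths, areas and connectivity unchanged). Checking containment: the cross-section at z = 19.2 is a subset of the cross-section at z = 3.52.

entirely on top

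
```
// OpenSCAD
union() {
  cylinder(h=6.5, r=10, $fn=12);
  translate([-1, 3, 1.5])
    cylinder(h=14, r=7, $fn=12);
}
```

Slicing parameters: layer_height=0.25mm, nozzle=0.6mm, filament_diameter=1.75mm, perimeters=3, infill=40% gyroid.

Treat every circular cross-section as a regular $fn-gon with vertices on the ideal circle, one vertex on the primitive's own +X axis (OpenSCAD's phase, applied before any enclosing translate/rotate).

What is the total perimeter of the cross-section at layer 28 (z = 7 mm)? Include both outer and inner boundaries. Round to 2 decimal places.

At z = 7 mm: the cylinder does not reach this height (z outside [0, 6.5]); the r=7 cylinder at (-1, 3) contributes a regular 12-gon of circumradius 7 (perimeter = 2·12·7.000·sin(180°/12) = 43.48 mm); Merging all regions: only the r=7 cylinder at (-1, 3) is present, so the union is just that shape — boundary = 43.48 mm. Overall, the cross-section is a single solid region. Total boundary length (outer) = 43.48 mm.

43.48 mm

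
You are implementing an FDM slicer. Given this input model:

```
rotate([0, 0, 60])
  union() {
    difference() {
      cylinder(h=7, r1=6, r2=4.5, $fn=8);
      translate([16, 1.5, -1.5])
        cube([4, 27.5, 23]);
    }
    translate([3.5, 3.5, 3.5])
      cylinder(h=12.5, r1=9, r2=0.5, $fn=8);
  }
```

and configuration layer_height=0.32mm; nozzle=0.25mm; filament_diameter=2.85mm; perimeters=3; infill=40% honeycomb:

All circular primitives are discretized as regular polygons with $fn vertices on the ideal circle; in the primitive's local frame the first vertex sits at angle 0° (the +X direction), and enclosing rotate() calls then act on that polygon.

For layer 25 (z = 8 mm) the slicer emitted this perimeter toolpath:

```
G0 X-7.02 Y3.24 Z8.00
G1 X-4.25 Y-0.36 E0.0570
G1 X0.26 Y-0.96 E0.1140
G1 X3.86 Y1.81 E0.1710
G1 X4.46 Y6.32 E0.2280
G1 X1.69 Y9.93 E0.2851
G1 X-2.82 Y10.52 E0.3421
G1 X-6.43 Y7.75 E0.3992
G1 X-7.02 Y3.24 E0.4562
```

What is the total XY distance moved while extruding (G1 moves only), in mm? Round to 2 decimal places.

Sum the Euclidean lengths of each G1 segment: total = 36.38 mm.

36.38 mm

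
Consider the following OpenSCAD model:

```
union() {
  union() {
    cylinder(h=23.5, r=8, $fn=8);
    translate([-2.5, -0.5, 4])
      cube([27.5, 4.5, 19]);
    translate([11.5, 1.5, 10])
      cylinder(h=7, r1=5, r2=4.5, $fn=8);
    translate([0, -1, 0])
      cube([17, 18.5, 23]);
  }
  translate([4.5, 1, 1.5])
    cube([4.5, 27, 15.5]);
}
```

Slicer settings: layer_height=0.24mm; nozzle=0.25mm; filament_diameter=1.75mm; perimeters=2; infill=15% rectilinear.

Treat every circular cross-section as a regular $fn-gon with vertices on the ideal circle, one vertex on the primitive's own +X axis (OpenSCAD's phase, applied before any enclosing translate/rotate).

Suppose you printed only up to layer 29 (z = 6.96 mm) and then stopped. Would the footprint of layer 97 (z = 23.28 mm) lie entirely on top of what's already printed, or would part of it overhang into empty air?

Compare the two slices. At z = 6.96: the r=8 cylinder contributes a regular 8-gon of circumradius 8 (area = (8/2)·8.000²·sin(360°/8) = 181.02 mm²); the cube at (-2.5, -0.5) (footprint 27.5×4.5) is included at this height (area 123.75 mm²); the cone at (11.5, 1.5) is absent (z outside [10, 17]); the 17×18.5 cube at (0, -1) contributes its full rectangle (area 314.50 mm²); Merging all regions: the regions partially overlap — summed areas 619.27 mm² minus the doubly-counted overlap 140.80 mm² gives 478.47 mm² — area = 478.47 mm²; the cube at (4.5, 1) is present — its section is the full 4.5×27 rectangle (area 121.50 mm²); Taking the union: the regions partially overlap — summed areas 599.97 mm² minus the doubly-counted overlap 74.25 mm² gives 525.72 mm² — area = 525.72 mm². At z = 23.28: the r=8 cylinder gives a regular 8-gon of circumradius 8 (constant along its height) (area = (8/2)·8.000²·sin(360°/8) = 181.02 mm²); the cube at (-2.5, -0.5) is not intersected at this z (z outside [4, 23]); the cone at (11.5, 1.5) is absent (z outside [10, 17]); the cube at (0, -1) is not intersected at this z (z outside [0, 23]); Merging all regions: only the r=8 cylinder is present, so the union is just that shape — area = 181.02 mm²; the cube at (4.5, 1) is absent (z outside [1.5, 17]); Combining (union): only the result so far is present, so the union is just that shape — area = 181.02 mm². Checking containment: the cross-section at z = 23.28 is a subset of the cross-section at z = 6.96.

entirely on top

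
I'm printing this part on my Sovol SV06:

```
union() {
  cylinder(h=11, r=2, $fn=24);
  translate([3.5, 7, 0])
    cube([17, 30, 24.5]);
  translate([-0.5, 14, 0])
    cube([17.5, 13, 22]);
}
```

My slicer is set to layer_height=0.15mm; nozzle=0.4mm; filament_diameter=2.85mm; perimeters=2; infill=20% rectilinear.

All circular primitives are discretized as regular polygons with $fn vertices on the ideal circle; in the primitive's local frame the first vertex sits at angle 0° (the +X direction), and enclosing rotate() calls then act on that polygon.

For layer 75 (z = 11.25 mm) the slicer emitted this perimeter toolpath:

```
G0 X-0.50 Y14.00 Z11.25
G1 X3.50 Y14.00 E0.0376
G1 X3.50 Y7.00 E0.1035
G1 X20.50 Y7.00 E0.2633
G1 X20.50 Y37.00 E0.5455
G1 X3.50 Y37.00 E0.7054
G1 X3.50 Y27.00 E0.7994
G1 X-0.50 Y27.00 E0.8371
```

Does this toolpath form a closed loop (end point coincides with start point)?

Start point (G0): (-0.50, 14.00). End point (last G1): the path does not return to the start — open.

no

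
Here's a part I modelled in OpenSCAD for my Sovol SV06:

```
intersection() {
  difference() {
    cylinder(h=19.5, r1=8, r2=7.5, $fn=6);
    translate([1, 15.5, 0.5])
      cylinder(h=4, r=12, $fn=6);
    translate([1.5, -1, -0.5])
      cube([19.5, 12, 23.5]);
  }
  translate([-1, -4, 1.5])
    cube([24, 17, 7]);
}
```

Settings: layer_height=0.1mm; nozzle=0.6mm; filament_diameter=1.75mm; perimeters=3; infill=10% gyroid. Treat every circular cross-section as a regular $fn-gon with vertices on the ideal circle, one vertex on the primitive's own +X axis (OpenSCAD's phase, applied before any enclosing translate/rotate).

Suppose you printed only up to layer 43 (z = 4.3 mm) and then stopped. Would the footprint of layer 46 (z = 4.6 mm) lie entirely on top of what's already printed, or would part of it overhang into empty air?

Compare the two slices. At z = 4.3: the cone (r1=8→r2=7.5) has section circumradius 7.890 here — a regular 6-gon (area = (6/2)·7.890²·sin(360°/6) = 161.73 mm²); the r=12 cylinder at (1, 15.5) contributes a regular 6-gon of circumradius 12 (area = (6/2)·12.000²·sin(360°/6) = 374.12 mm²); the 19.5×12 cube at (1.5, -1) contributes its full rectangle (area 234.00 mm²); After the difference (first − rest): starting from the cone (161.73 mm²), the r=12 cylinder at (1, 15.5) partially overlaps it — only the 15.33 mm² overlap (of its 374.12 mm²) is removed, clipping the outline; the 19.5×12 cube at (1.5, -1) partially overlaps it — only the 31.21 mm² overlap (of its 234.00 mm²) is removed, clipping the outline — area = 115.19 mm²; the cube at (-1, -4) (footprint 24×17) is included at this height (area 408.00 mm²); Taking the intersection: the 24×17 cube at (-1, -4) partially overlaps the result so far; clipping to the common part keeps 37.61 mm² — area = 37.61 mm². At z = 4.6: the cone: at t=0.236 of its height the radius interpolates to r₁+(r₂−r₁)t = 7.882, giving a regular 6-gon of that circumradius (area = (6/2)·7.882²·sin(360°/6) = 161.41 mm²); the cylinder at (1, 15.5) does not reach this height (z outside [0.5, 4.5]); the cube at (1.5, -1) (footprint 19.5×12) is included at this height (area 234.00 mm²); Taking the first minus the rest: starting from the cone (161.41 mm²), the 19.5×12 cube at (1.5, -1) partially overlaps it — only the 36.21 mm² overlap (of its 234.00 mm²) is removed, clipping the outline — area = 125.20 mm²; the cube at (-1, -4) is present — its section is the full 24×17 rectangle (area 408.00 mm²); Taking the intersection: the 24×17 cube at (-1, -4) partially overlaps the result so far; clipping to the common part keeps 41.88 mm² — area = 41.88 mm². Checking containment: at z = 4.6 the cross-section extends beyond the z = 4.3 cross-section by about 4.30 mm².

part overhangs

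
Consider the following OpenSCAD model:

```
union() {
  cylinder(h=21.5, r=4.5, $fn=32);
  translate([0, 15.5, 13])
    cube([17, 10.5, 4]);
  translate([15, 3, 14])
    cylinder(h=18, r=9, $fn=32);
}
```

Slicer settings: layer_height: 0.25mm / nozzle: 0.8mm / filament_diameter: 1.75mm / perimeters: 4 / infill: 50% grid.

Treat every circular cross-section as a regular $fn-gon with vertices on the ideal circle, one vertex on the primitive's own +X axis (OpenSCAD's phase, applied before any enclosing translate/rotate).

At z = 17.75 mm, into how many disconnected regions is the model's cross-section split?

At z = 17.75 mm: the r=4.5 cylinder gives a regular 32-gon of circumradius 4.5 (constant along its height); the cube at (0, 15.5) is absent (z outside [13, 17]); the r=9 cylinder at (15, 3) contributes a regular 32-gon of circumradius 9; Taking the union: the 2 present regions are separate (no shared area or edge), so areas and boundary lengths simply add and each stays a separate island — 2 connected regions. The result has 2 disconnected regions.

2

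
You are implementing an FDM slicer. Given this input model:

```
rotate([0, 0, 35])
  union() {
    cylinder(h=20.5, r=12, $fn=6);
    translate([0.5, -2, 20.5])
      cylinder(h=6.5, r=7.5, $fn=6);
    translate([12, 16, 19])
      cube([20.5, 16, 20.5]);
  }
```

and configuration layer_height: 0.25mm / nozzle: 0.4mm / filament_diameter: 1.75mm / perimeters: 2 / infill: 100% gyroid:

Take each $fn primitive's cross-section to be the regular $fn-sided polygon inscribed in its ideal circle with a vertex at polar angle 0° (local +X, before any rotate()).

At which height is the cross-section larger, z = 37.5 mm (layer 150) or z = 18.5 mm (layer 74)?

layer 74 (z = 18.5 mm)

Layer 150 (z = 37.5): the cylinder does not reach this height (z outside [0, 20.5]); the cylinder at (0.5, -2) is not intersected at this z (z outside [20.5, 27]); the cube at (12, 16) (footprint 20.5×16) is included at this height (area 328.00 mm²); Combining (union): only the 20.5×16 cube at (12, 16) is present, so the union is just that shape — area = 328.00 mm²; (whole slice rotated 35° about Z — lengths, areas and connectivity unchanged). So its area = 328.00 mm². Layer 74 (z = 18.5): the cylinder: section is a regular 6-gon, circumradius r=12 (area = (6/2)·12.000²·sin(360°/6) = 374.12 mm²); the cylinder at (0.5, -2) is absent (z outside [20.5, 27]); the cube at (12, 16) is not intersected at this z (z outside [19, 39.5]); Combining (union): only the r=12 cylinder is present, so the union is just that shape — area = 374.12 mm²; (whole slice rotated 35° about Z — lengths, areas and connectivity unchanged). So its area = 374.12 mm². Layer 74 is larger (374.12 vs 328.00 mm²).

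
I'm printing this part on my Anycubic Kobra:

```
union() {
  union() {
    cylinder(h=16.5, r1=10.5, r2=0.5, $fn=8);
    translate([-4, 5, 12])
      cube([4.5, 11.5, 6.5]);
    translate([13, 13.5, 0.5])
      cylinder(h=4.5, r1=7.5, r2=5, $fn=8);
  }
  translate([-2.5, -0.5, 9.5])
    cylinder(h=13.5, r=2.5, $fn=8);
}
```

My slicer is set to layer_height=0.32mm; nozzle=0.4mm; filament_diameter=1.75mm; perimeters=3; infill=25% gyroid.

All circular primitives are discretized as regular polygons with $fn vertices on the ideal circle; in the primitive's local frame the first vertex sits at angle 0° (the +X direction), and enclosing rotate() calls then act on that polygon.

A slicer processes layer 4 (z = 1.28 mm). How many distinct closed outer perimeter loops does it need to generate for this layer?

2

At z = 1.28 mm: the cone contributes a regular 8-gon of circumradius 9.724 (interpolated between r1=10.5 and r2=0.5 at t=0.078); the cube at (-4, 5) does not reach this height (z outside [12, 18.5]); the cone at (13, 13.5) (r1=7.5→r2=5) has section circumradius 7.067 here — a regular 8-gon; Combining (union): the 2 present regions are separate (no shared area or edge), so areas and boundary lengths simply add and each stays a separate island — 2 connected regions; the cylinder at (-2.5, -0.5) does not reach this height (z outside [9.5, 23]); Merging all regions: only that combined region is present, so the union is just that shape — 2 connected regions. The result has 2 disconnected regions.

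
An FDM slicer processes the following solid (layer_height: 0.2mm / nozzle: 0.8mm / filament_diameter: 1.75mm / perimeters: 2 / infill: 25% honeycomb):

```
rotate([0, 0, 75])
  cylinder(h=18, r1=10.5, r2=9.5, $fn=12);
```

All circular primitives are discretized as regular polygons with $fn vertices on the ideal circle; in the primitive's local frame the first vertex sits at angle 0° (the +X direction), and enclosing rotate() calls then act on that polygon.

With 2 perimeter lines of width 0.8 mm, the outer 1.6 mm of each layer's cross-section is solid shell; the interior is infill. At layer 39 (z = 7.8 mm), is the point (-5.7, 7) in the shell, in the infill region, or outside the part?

shell

At z = 7.8 mm: the cone (r1=10.5→r2=9.5) has section circumradius 10.067 here — a regular 12-gon; (rotated 75° about Z; rotation is an isometry so areas/perimeters/island counts are preserved). Overall, the cross-section is a single solid region. Undo the 75° rotation: the query point maps to (5.286, 7.318) in the un-rotated model frame. The nearest boundary edge runs (8.72, 5.03)→(5.03, 8.72); distance from the point to it = 0.81 mm. The point is inside the cross-section, 0.81 mm from the nearest boundary — within the 1.6 mm shell band (2 × 0.8).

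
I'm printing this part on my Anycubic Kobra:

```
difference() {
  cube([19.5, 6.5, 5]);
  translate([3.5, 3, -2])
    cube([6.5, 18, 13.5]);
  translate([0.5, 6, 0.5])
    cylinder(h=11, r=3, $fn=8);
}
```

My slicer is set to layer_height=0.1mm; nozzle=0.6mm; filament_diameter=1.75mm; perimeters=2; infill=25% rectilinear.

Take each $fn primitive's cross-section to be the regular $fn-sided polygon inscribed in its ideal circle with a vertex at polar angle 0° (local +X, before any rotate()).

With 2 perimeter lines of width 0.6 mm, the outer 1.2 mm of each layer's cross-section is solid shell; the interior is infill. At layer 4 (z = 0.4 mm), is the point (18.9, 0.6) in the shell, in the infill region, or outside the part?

shell

At z = 0.4 mm: the 19.5×6.5 cube contributes its full rectangle; the 6.5×18 cube at (3.5, 3) contributes its full rectangle; the cylinder at (0.5, 6) does not reach this height (z outside [0.5, 11.5]); Taking the first minus the rest: starting from the 19.5×6.5 cube, the 6.5×18 cube at (3.5, 3) partially overlaps it — only the 22.75 mm² overlap (of its 117.00 mm²) is removed, clipping the outline — 1 connected region. Overall, the cross-section is a single solid region. The nearest boundary edge runs (19.50, 0.00)→(0.00, 0.00); distance from the point to it = 0.60 mm. The point is inside the cross-section, 0.60 mm from the nearest boundary — within the 1.2 mm shell band (2 × 0.6).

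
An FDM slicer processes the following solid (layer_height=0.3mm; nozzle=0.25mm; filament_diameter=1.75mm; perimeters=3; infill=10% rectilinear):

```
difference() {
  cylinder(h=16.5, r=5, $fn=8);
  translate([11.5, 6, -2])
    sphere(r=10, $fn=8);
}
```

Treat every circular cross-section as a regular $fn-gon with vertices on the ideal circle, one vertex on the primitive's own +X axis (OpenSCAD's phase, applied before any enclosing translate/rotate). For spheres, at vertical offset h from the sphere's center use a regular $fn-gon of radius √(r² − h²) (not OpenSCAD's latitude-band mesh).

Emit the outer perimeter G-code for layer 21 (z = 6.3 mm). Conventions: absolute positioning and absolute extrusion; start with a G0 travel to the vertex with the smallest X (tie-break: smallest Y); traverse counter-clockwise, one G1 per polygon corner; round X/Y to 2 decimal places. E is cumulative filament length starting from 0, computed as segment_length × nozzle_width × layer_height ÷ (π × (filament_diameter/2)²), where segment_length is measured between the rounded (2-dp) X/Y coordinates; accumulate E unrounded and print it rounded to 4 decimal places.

At z = 6.3 mm: the r=5 cylinder contributes a regular 8-gon of circumradius 5; the r=10 sphere at (11.5, 6) contributes a regular 8-gon of circumradius √(10²−8.3²) = 5.578; Subtracting the remaining from the first: starting from the r=5 cylinder, the r=10 sphere at (11.5, 6) misses the remaining region (no effect) — 1 connected region. The outline is a single polygon with 8 vertices. Extrusion per mm of travel: 0.25 × 0.3 / (π × 0.875²) = 0.031181. Accumulating E over each segment gives final E = 0.9552.

G0 X-5.00 Y0.00 Z6.30
G1 X-3.54 Y-3.54 E0.1194
G1 X0.00 Y-5.00 E0.2388
G1 X3.54 Y-3.54 E0.3582
G1 X5.00 Y0.00 E0.4776
G1 X3.54 Y3.54 E0.5970
G1 X0.00 Y5.00 E0.7164
G1 X-3.54 Y3.54 E0.8358
G1 X-5.00 Y0.00 E0.9552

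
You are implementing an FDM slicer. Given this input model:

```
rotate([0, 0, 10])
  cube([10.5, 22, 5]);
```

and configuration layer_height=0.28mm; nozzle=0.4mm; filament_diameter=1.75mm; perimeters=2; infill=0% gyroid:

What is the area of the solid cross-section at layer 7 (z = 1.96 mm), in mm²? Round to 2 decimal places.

231.00 mm²

At z = 1.96 mm: the 10.5×22 cube contributes its full rectangle (area 231.00 mm²); (whole slice rotated 10° about Z — lengths, areas and connectivity unchanged). Overall, the cross-section is a single solid region. Net area = 231.00 mm².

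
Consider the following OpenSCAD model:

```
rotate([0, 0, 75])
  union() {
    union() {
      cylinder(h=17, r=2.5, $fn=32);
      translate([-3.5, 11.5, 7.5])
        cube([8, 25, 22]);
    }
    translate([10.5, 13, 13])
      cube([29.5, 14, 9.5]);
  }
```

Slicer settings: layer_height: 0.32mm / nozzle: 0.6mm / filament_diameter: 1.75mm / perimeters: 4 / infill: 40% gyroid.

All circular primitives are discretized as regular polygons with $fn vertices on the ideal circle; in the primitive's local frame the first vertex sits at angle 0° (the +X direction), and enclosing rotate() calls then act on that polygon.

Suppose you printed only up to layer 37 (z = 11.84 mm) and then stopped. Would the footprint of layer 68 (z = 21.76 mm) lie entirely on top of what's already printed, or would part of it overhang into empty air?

part overhangs

Compare the two slices. At z = 11.84: the cylinder: section is a regular 32-gon, circumradius r=2.5 (area = (32/2)·2.500²·sin(360°/32) = 19.51 mm²); the cube at (-3.5, 11.5) (footprint 8×25) is included at this height (area 200.00 mm²); Merging all regions: the 2 present regions are separate (no shared area or edge), so areas and boundary lengths simply add and each stays a separate island — area = 219.51 mm²; the cube at (10.5, 13) is not intersected at this z (z outside [13, 22.5]); Merging all regions: only the result so far is present, so the union is just that shape — area = 219.51 mm²; (whole slice rotated 75° about Z — lengths, areas and connectivity unchanged). At z = 21.76: the cylinder does not reach this height (z outside [0, 17]); the cube at (-3.5, 11.5) (footprint 8×25) is included at this height (area 200.00 mm²); Taking the union: only the 8×25 cube at (-3.5, 11.5) is present, so the union is just that shape — area = 200.00 mm²; the cube at (10.5, 13) (footprint 29.5×14) is included at this height (area 413.00 mm²); Combining (union): the 2 present regions are separate (no shared area or edge), so areas and boundary lengths simply add and each stays a separate island — area = 613.00 mm²; (whole slice rotated 75° about Z — lengths, areas and connectivity unchanged). Checking containment: at z = 21.76 the cross-section extends beyond the z = 11.84 cross-section by about 413.00 mm².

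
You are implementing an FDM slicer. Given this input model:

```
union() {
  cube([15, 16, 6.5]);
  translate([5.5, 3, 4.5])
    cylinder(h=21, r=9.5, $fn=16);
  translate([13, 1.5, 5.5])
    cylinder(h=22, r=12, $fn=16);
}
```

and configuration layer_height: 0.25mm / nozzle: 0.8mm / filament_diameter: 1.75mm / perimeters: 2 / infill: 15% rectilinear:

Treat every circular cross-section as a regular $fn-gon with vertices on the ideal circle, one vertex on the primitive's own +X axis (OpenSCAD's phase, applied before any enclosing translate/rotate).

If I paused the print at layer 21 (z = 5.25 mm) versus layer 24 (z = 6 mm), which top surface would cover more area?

Layer 21 (z = 5.25): the cube (footprint 15×16) is included at this height (area 240.00 mm²); the cylinder at (5.5, 3): section is a regular 16-gon, circumradius r=9.5 (area = (16/2)·9.500²·sin(360°/16) = 276.30 mm²); the cylinder at (13, 1.5) is not intersected at this z (z outside [5.5, 27.5]); Merging all regions: the regions partially overlap — summed areas 516.30 mm² minus the doubly-counted overlap 161.61 mm² gives 354.69 mm² — area = 354.69 mm². So its area = 354.69 mm². Layer 24 (z = 6): the cube is present — its section is the full 15×16 rectangle (area 240.00 mm²); the r=9.5 cylinder at (5.5, 3) contributes a regular 16-gon of circumradius 9.5 (area = (16/2)·9.500²·sin(360°/16) = 276.30 mm²); the cylinder at (13, 1.5): section is a regular 16-gon, circumradius r=12 (area = (16/2)·12.000²·sin(360°/16) = 440.85 mm²); Taking the union: the regions partially overlap — summed areas 957.15 mm² minus the doubly-counted overlap 377.85 mm² gives 579.30 mm² — area = 579.30 mm². So its area = 579.30 mm². Layer 24 is larger (579.30 vs 354.69 mm²).

layer 24 (z = 6 mm)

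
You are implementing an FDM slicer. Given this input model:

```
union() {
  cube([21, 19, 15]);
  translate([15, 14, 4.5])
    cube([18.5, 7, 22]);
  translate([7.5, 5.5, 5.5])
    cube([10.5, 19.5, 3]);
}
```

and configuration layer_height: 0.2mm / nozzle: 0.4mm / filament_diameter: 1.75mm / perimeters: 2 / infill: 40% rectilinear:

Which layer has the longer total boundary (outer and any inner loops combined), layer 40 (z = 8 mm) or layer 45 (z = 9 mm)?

layer 40 (z = 8 mm)

Layer 40 (z = 8): the cube is present — its section is the full 21×19 rectangle (perimeter 80.00 mm); the cube at (15, 14) is present — its section is the full 18.5×7 rectangle (perimeter 51.00 mm); the 10.5×19.5 cube at (7.5, 5.5) contributes its full rectangle (perimeter 60.00 mm); Taking the union: the regions partially overlap (shared area 177.75 mm²), so the edge portions inside another operand are dropped and the merged outline is re-measured after clipping — boundary = 117.00 mm. So its perimeter = 117.00 mm. Layer 45 (z = 9): the cube (footprint 21×19) is included at this height (perimeter 80.00 mm); the cube at (15, 14) (footprint 18.5×7) is included at this height (perimeter 51.00 mm); the cube at (7.5, 5.5) does not reach this height (z outside [5.5, 8.5]); Combining (union): the regions partially overlap (shared area 30.00 mm²), so the edge portions inside another operand are dropped and the merged outline is re-measured after clipping — boundary = 109.00 mm. So its perimeter = 109.00 mm. Layer 40 is larger (117.00 vs 109.00 mm).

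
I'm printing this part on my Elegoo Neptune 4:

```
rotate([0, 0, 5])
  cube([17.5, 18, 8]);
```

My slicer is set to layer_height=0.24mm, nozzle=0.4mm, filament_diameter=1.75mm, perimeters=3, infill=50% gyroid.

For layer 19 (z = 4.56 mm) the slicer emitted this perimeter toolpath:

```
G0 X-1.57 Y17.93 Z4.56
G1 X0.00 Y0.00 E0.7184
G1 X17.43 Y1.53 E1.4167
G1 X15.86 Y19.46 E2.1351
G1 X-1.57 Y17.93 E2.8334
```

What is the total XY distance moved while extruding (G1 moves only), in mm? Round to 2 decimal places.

70.99 mm

Sum the Euclidean lengths of each G1 segment: total = 70.99 mm.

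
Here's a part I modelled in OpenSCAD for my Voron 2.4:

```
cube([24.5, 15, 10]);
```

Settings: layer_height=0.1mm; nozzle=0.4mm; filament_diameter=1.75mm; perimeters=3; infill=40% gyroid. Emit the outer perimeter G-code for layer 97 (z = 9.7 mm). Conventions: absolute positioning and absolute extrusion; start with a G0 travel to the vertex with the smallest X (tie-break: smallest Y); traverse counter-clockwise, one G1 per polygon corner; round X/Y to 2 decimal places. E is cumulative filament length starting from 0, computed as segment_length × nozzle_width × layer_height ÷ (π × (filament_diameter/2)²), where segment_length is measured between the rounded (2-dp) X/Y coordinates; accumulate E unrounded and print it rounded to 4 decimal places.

G0 X0.00 Y0.00 Z9.70
G1 X24.50 Y0.00 E0.4074
G1 X24.50 Y15.00 E0.6569
G1 X0.00 Y15.00 E1.0643
G1 X0.00 Y0.00 E1.3138

At z = 9.7 mm: the 24.5×15 cube contributes its full rectangle. The outline is a single polygon with 4 vertices. Extrusion per mm of travel: 0.4 × 0.1 / (π × 0.875²) = 0.016630. Accumulating E over each segment gives final E = 1.3138.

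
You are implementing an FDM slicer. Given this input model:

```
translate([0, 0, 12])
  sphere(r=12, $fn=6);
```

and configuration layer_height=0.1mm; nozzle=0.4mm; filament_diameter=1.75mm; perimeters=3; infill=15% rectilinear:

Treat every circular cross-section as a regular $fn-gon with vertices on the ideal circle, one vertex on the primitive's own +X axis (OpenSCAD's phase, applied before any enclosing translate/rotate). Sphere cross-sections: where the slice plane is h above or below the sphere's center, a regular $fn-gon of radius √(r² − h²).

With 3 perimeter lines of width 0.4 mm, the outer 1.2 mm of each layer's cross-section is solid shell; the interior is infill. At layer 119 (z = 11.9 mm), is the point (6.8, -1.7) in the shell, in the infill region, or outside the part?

At z = 11.9 mm: the sphere: section is a regular 6-gon, circumradius = √(r²−h²) = √(12²−0.1²) = 12.000. Overall, the cross-section is a single solid region. The nearest boundary edge runs (6.00, -10.39)→(12.00, 0.00); distance from the point to it = 3.65 mm. The point is inside the cross-section and 3.65 mm from the nearest boundary — more than the 1.2 mm shell width (3 × 0.4), so it's in the infill interior.

infill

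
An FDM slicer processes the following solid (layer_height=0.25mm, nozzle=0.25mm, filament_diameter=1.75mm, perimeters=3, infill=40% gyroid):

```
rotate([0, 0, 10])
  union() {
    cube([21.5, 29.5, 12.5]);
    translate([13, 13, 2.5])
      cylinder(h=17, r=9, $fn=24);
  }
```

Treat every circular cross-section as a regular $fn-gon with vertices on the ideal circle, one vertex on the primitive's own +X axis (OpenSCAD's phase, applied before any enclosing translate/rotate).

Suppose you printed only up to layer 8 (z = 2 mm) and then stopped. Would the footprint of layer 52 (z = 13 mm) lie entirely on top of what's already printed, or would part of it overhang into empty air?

Compare the two slices. At z = 2: the 21.5×29.5 cube contributes its full rectangle (area 634.25 mm²); the cylinder at (13, 13) does not reach this height (z outside [2.5, 19.5]); Taking the union: only the 21.5×29.5 cube is present, so the union is just that shape — area = 634.25 mm²; (whole slice rotated 10° about Z — lengths, areas and connectivity unchanged). At z = 13: the cube does not reach this height (z outside [0, 12.5]); the r=9 cylinder at (13, 13) contributes a regular 24-gon of circumradius 9 (area = (24/2)·9.000²·sin(360°/24) = 251.57 mm²); Taking the union: only the r=9 cylinder at (13, 13) is present, so the union is just that shape — area = 251.57 mm²; (rotated 10° about Z; rotation is an isometry so areas/perimeters/island counts are preserved). Checking containment: at z = 13 the cross-section extends beyond the z = 2 cross-section by about 1.71 mm².

part overhangs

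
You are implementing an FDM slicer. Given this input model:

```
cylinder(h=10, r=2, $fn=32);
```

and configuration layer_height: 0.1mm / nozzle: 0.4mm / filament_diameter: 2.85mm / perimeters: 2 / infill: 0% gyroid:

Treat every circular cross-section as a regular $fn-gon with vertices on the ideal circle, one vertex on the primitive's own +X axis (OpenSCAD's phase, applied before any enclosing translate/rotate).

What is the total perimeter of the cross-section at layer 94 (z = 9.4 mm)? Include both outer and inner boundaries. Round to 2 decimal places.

At z = 9.4 mm: the cylinder: section is a regular 32-gon, circumradius r=2 (perimeter = 2·32·2.000·sin(180°/32) = 12.55 mm). Overall, the cross-section is a single solid region. Total boundary length (outer) = 12.55 mm.

12.55 mm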